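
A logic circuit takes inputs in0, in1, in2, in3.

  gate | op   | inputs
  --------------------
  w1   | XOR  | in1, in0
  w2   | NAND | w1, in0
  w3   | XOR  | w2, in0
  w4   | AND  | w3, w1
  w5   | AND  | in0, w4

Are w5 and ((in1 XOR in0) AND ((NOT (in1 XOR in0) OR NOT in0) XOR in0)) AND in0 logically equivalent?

Yes

w1 = in1 XOR in0
w2 = w1 NAND in0 = (in1 XOR in0) NAND in0
w3 = w2 XOR in0 = ((in1 XOR in0) NAND in0) XOR in0
w4 = w3 AND w1 = (((in1 XOR in0) NAND in0) XOR in0) AND (in1 XOR in0)
w5 = in0 AND w4 = in0 AND ((((in1 XOR in0) NAND in0) XOR in0) AND (in1 XOR in0))
At in0=0, in1=0, in2=0, in3=0: circuit gives 0, formula gives 0.
At in0=1, in1=0, in2=0, in3=0: circuit gives 1, formula gives 1.
Agrees on all 16 inputs.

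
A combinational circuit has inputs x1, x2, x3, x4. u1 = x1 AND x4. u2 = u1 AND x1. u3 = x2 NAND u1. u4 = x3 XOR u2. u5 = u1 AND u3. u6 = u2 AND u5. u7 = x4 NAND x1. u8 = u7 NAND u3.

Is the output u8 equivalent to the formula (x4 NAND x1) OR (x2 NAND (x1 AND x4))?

u1 = x1 AND x4
u3 = x2 NAND u1 = x2 NAND (x1 AND x4)
u7 = x4 NAND x1
u8 = u7 NAND u3 = (x4 NAND x1) NAND (x2 NAND (x1 AND x4))
At x1=0, x2=0, x3=0, x4=0: circuit gives 0, formula gives 1.

No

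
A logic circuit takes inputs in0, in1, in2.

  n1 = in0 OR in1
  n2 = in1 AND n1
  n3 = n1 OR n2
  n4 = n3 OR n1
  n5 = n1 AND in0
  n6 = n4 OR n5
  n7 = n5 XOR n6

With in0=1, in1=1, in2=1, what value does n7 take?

0

n1 = 1 OR 1 = 1
n2 = 1 AND 1 = 1
n3 = 1 OR 1 = 1
n4 = 1 OR 1 = 1
n5 = 1 AND 1 = 1
n6 = 1 OR 1 = 1
n7 = 1 XOR 1 = 0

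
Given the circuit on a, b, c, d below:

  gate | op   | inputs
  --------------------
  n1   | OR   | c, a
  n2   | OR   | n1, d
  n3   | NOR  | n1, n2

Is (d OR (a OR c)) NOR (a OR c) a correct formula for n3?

n1 = c OR a
n2 = n1 OR d = (c OR a) OR d
n3 = n1 NOR n2 = (c OR a) NOR ((c OR a) OR d)
At a=0, b=0, c=0, d=1: circuit gives 0, formula gives 0.
At a=0, b=0, c=0, d=0: circuit gives 1, formula gives 1.
Agrees on all 16 inputs.

Yes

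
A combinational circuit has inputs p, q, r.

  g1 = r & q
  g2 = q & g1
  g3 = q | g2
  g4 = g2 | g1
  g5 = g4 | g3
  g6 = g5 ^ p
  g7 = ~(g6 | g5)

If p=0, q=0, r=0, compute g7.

1

g1 = 0 & 0 = 0
g2 = 0 & 0 = 0
g3 = 0 | 0 = 0
g4 = 0 | 0 = 0
g5 = 0 | 0 = 0
g6 = 0 ^ 0 = 0
g7 = ~(0 | 0) = 1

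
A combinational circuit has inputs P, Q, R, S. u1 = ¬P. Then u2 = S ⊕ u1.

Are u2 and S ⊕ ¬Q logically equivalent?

No

u1 = ¬P
u2 = S ⊕ u1 = S ⊕ ¬P
At P=0, Q=1, R=0, S=0: circuit gives 1, formula gives 0.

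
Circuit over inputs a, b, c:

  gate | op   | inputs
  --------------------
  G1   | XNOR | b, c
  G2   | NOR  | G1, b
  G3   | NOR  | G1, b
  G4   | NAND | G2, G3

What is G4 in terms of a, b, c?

G1 = b XNOR c
G2 = G1 NOR b = (b XNOR c) NOR b
G3 = G1 NOR b = (b XNOR c) NOR b
G4 = G2 NAND G3 = ((b XNOR c) NOR b) NAND ((b XNOR c) NOR b)

((b XNOR c) NOR b) NAND ((b XNOR c) NOR b)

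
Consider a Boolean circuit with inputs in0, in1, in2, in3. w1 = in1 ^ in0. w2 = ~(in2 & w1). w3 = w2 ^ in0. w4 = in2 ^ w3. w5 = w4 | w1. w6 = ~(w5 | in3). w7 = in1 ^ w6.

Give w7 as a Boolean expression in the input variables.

in1 ^ (~(((in2 ^ ((~(in2 & (in1 ^ in0))) ^ in0)) | (in1 ^ in0)) | in3))

w1 = in1 ^ in0
w2 = ~(in2 & w1) = ~(in2 & (in1 ^ in0))
w3 = w2 ^ in0 = (~(in2 & (in1 ^ in0))) ^ in0
w4 = in2 ^ w3 = in2 ^ ((~(in2 & (in1 ^ in0))) ^ in0)
w5 = w4 | w1 = (in2 ^ ((~(in2 & (in1 ^ in0))) ^ in0)) | (in1 ^ in0)
w6 = ~(w5 | in3) = ~(((in2 ^ ((~(in2 & (in1 ^ in0))) ^ in0)) | (in1 ^ in0)) | in3)
w7 = in1 ^ w6 = in1 ^ (~(((in2 ^ ((~(in2 & (in1 ^ in0))) ^ in0)) | (in1 ^ in0)) | in3))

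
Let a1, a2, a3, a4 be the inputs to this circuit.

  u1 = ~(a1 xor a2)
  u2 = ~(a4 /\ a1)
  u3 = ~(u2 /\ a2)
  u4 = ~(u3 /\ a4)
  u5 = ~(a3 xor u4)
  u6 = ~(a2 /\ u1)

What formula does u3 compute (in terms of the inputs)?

~((~(a4 /\ a1)) /\ a2)

u2 = ~(a4 /\ a1)
u3 = ~(u2 /\ a2) = ~((~(a4 /\ a1)) /\ a2)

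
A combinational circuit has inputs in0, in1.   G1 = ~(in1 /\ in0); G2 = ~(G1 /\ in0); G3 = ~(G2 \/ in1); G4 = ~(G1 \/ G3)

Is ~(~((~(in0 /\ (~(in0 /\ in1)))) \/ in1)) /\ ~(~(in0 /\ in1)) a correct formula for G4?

Yes

G1 = ~(in1 /\ in0)
G2 = ~(G1 /\ in0) = ~((~(in1 /\ in0)) /\ in0)
G3 = ~(G2 \/ in1) = ~((~((~(in1 /\ in0)) /\ in0)) \/ in1)
G4 = ~(G1 \/ G3) = ~((~(in1 /\ in0)) \/ (~((~((~(in1 /\ in0)) /\ in0)) \/ in1)))
At in0=0, in1=0: circuit gives 0, formula gives 0.
At in0=1, in1=1: circuit gives 1, formula gives 1.
Agrees on all 4 inputs.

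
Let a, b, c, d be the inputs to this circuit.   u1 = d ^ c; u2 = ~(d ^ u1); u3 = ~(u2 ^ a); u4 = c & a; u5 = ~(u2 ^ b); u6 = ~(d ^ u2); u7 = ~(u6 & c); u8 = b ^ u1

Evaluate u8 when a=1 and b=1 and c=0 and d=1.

0

u1 = 1 ^ 0 = 1
u8 = 1 ^ 1 = 0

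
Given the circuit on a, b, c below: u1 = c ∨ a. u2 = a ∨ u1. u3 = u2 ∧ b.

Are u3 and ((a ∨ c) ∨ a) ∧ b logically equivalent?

u1 = c ∨ a
u2 = a ∨ u1 = a ∨ (c ∨ a)
u3 = u2 ∧ b = (a ∨ (c ∨ a)) ∧ b
At a=0, b=0, c=0: circuit gives 0, formula gives 0.
At a=0, b=1, c=1: circuit gives 1, formula gives 1.
Agrees on all 8 inputs.

Yes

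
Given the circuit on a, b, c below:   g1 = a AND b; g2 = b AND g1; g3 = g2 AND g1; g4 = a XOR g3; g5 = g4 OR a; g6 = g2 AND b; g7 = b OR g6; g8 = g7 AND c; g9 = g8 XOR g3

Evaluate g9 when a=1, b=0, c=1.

0

g1 = 1 AND 0 = 0
g2 = 0 AND 0 = 0
g3 = 0 AND 0 = 0
g6 = 0 AND 0 = 0
g7 = 0 OR 0 = 0
g8 = 0 AND 1 = 0
g9 = 0 XOR 0 = 0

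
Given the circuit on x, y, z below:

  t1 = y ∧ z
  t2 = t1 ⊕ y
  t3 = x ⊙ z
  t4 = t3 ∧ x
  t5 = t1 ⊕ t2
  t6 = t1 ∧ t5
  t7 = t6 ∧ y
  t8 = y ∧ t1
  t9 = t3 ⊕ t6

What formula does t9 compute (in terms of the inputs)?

(x ⊙ z) ⊕ ((y ∧ z) ∧ ((y ∧ z) ⊕ ((y ∧ z) ⊕ y)))

t1 = y ∧ z
t2 = t1 ⊕ y = (y ∧ z) ⊕ y
t3 = x ⊙ z
t5 = t1 ⊕ t2 = (y ∧ z) ⊕ ((y ∧ z) ⊕ y)
t6 = t1 ∧ t5 = (y ∧ z) ∧ ((y ∧ z) ⊕ ((y ∧ z) ⊕ y))
t9 = t3 ⊕ t6 = (x ⊙ z) ⊕ ((y ∧ z) ∧ ((y ∧ z) ⊕ ((y ∧ z) ⊕ y)))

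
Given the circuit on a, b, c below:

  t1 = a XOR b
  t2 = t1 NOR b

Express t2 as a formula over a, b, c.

t1 = a XOR b
t2 = t1 NOR b = (a XOR b) NOR b

(a XOR b) NOR b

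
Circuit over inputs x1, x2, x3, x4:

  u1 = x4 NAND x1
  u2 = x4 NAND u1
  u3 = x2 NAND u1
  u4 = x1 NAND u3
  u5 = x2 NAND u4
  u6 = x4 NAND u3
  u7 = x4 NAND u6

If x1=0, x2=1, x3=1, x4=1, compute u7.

0

u1 = 1 NAND 0 = 1
u3 = 1 NAND 1 = 0
u6 = 1 NAND 0 = 1
u7 = 1 NAND 1 = 0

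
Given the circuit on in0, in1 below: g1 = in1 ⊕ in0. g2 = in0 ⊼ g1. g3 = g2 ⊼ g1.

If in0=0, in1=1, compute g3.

0

g1 = 1 ⊕ 0 = 1
g2 = 0 ⊼ 1 = 1
g3 = 1 ⊼ 1 = 0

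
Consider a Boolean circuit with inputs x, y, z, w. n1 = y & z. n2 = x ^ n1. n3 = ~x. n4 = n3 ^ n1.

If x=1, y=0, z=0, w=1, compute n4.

0

n1 = 0 & 0 = 0
n3 = ~1 = 0
n4 = 0 ^ 0 = 0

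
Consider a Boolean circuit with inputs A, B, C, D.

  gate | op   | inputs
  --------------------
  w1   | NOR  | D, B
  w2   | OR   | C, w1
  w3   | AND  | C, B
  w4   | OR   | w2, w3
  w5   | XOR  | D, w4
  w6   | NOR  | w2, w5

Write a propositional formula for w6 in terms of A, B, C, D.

(C OR (D NOR B)) NOR (D XOR ((C OR (D NOR B)) OR (C AND B)))

w1 = D NOR B
w2 = C OR w1 = C OR (D NOR B)
w3 = C AND B
w4 = w2 OR w3 = (C OR (D NOR B)) OR (C AND B)
w5 = D XOR w4 = D XOR ((C OR (D NOR B)) OR (C AND B))
w6 = w2 NOR w5 = (C OR (D NOR B)) NOR (D XOR ((C OR (D NOR B)) OR (C AND B)))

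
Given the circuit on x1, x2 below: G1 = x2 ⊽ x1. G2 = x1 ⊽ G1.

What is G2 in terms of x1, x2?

G1 = x2 ⊽ x1
G2 = x1 ⊽ G1 = x1 ⊽ (x2 ⊽ x1)

x1 ⊽ (x2 ⊽ x1)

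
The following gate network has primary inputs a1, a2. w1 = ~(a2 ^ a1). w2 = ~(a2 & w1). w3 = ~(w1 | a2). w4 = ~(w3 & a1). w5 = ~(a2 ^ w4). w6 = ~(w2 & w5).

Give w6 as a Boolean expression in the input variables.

w1 = ~(a2 ^ a1)
w2 = ~(a2 & w1) = ~(a2 & (~(a2 ^ a1)))
w3 = ~(w1 | a2) = ~((~(a2 ^ a1)) | a2)
w4 = ~(w3 & a1) = ~((~((~(a2 ^ a1)) | a2)) & a1)
w5 = ~(a2 ^ w4) = ~(a2 ^ (~((~((~(a2 ^ a1)) | a2)) & a1)))
w6 = ~(w2 & w5) = ~((~(a2 & (~(a2 ^ a1)))) & (~(a2 ^ (~((~((~(a2 ^ a1)) | a2)) & a1)))))

~((~(a2 & (~(a2 ^ a1)))) & (~(a2 ^ (~((~((~(a2 ^ a1)) | a2)) & a1)))))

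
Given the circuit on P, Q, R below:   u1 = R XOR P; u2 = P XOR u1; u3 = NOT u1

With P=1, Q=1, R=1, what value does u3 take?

u1 = 1 XOR 1 = 0
u3 = NOT 0 = 1

1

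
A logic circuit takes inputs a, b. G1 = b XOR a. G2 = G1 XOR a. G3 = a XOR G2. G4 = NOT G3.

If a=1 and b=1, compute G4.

1

G1 = 1 XOR 1 = 0
G2 = 0 XOR 1 = 1
G3 = 1 XOR 1 = 0
G4 = NOT 0 = 1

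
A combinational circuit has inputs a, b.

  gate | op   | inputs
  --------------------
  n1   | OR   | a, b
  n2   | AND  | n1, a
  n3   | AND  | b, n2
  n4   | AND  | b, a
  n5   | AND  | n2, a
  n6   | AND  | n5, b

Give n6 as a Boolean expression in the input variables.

n1 = a OR b
n2 = n1 AND a = (a OR b) AND a
n5 = n2 AND a = ((a OR b) AND a) AND a
n6 = n5 AND b = (((a OR b) AND a) AND a) AND b

(((a OR b) AND a) AND a) AND b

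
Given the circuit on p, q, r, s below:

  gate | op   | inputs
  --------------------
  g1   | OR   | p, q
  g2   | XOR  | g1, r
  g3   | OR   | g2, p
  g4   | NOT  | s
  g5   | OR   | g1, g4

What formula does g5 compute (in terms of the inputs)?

g1 = p OR q
g4 = NOT s
g5 = g1 OR g4 = (p OR q) OR NOT s

(p OR q) OR NOT s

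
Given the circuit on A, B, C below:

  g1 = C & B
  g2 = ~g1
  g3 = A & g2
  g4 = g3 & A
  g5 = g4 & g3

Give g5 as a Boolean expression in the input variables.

((A & ~(C & B)) & A) & (A & ~(C & B))

g1 = C & B
g2 = ~g1 = ~(C & B)
g3 = A & g2 = A & ~(C & B)
g4 = g3 & A = (A & ~(C & B)) & A
g5 = g4 & g3 = ((A & ~(C & B)) & A) & (A & ~(C & B))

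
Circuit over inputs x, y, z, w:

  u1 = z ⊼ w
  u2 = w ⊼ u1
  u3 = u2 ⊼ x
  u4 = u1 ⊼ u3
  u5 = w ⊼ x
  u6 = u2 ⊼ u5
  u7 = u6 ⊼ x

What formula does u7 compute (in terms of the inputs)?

((w ⊼ (z ⊼ w)) ⊼ (w ⊼ x)) ⊼ x

u1 = z ⊼ w
u2 = w ⊼ u1 = w ⊼ (z ⊼ w)
u5 = w ⊼ x
u6 = u2 ⊼ u5 = (w ⊼ (z ⊼ w)) ⊼ (w ⊼ x)
u7 = u6 ⊼ x = ((w ⊼ (z ⊼ w)) ⊼ (w ⊼ x)) ⊼ x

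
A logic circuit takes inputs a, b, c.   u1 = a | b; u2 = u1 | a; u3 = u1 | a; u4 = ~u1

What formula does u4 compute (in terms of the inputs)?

u1 = a | b
u4 = ~u1 = ~(a | b)

~(a | b)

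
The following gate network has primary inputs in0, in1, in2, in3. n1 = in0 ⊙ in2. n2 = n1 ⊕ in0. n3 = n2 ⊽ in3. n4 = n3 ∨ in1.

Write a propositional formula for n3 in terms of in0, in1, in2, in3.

((in0 ⊙ in2) ⊕ in0) ⊽ in3

n1 = in0 ⊙ in2
n2 = n1 ⊕ in0 = (in0 ⊙ in2) ⊕ in0
n3 = n2 ⊽ in3 = ((in0 ⊙ in2) ⊕ in0) ⊽ in3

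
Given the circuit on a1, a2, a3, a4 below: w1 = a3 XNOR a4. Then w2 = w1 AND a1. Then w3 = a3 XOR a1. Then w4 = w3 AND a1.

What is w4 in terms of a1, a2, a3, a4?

w3 = a3 XOR a1
w4 = w3 AND a1 = (a3 XOR a1) AND a1

(a3 XOR a1) AND a1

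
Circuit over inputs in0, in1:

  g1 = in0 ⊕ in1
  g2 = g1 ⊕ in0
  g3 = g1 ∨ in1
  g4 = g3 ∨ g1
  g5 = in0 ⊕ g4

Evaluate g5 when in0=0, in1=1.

1

g1 = 0 ⊕ 1 = 1
g3 = 1 ∨ 1 = 1
g4 = 1 ∨ 1 = 1
g5 = 0 ⊕ 1 = 1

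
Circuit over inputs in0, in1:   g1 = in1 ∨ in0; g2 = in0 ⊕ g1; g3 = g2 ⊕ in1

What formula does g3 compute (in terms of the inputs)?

g1 = in1 ∨ in0
g2 = in0 ⊕ g1 = in0 ⊕ (in1 ∨ in0)
g3 = g2 ⊕ in1 = (in0 ⊕ (in1 ∨ in0)) ⊕ in1

(in0 ⊕ (in1 ∨ in0)) ⊕ in1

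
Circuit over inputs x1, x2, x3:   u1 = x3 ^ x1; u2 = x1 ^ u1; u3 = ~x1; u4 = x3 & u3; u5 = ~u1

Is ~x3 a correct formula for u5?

u1 = x3 ^ x1
u5 = ~u1 = ~(x3 ^ x1)
At x1=1, x2=0, x3=0: circuit gives 0, formula gives 1.

No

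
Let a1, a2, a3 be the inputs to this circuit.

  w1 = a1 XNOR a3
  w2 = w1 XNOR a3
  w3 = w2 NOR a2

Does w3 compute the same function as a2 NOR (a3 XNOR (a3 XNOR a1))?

w1 = a1 XNOR a3
w2 = w1 XNOR a3 = (a1 XNOR a3) XNOR a3
w3 = w2 NOR a2 = ((a1 XNOR a3) XNOR a3) NOR a2
At a1=0, a2=1, a3=0: circuit gives 0, formula gives 0.
At a1=0, a2=0, a3=0: circuit gives 1, formula gives 1.
Agrees on all 8 inputs.

Yes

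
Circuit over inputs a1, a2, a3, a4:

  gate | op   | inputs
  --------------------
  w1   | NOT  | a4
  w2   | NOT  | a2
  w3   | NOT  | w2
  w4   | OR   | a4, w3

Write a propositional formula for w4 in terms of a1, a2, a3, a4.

w2 = NOT a2
w3 = NOT w2 = NOT NOT a2
w4 = a4 OR w3 = a4 OR NOT NOT a2

a4 OR NOT NOT a2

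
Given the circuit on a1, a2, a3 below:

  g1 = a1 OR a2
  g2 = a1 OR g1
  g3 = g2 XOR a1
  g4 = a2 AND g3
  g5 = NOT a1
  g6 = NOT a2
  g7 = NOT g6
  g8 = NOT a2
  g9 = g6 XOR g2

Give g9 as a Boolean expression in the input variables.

g1 = a1 OR a2
g2 = a1 OR g1 = a1 OR (a1 OR a2)
g6 = NOT a2
g9 = g6 XOR g2 = NOT a2 XOR (a1 OR (a1 OR a2))

NOT a2 XOR (a1 OR (a1 OR a2))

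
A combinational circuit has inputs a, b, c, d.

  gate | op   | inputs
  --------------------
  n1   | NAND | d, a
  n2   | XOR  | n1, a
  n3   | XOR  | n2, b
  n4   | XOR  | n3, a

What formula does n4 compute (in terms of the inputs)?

(((d NAND a) XOR a) XOR b) XOR a

n1 = d NAND a
n2 = n1 XOR a = (d NAND a) XOR a
n3 = n2 XOR b = ((d NAND a) XOR a) XOR b
n4 = n3 XOR a = (((d NAND a) XOR a) XOR b) XOR a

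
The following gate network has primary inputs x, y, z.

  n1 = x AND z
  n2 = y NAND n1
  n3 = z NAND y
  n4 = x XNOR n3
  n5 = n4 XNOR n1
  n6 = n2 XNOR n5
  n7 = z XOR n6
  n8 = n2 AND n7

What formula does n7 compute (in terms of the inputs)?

z XOR ((y NAND (x AND z)) XNOR ((x XNOR (z NAND y)) XNOR (x AND z)))

n1 = x AND z
n2 = y NAND n1 = y NAND (x AND z)
n3 = z NAND y
n4 = x XNOR n3 = x XNOR (z NAND y)
n5 = n4 XNOR n1 = (x XNOR (z NAND y)) XNOR (x AND z)
n6 = n2 XNOR n5 = (y NAND (x AND z)) XNOR ((x XNOR (z NAND y)) XNOR (x AND z))
n7 = z XOR n6 = z XOR ((y NAND (x AND z)) XNOR ((x XNOR (z NAND y)) XNOR (x AND z)))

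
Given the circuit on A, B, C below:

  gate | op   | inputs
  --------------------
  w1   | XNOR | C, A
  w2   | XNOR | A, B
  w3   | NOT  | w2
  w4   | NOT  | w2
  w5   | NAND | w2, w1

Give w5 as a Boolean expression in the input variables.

(A XNOR B) NAND (C XNOR A)

w1 = C XNOR A
w2 = A XNOR B
w5 = w2 NAND w1 = (A XNOR B) NAND (C XNOR A)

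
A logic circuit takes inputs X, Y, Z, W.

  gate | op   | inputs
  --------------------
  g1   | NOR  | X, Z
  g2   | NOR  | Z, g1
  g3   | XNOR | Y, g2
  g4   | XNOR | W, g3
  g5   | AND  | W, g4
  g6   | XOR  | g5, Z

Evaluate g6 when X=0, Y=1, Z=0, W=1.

0

g1 = 0 NOR 0 = 1
g2 = 0 NOR 1 = 0
g3 = 1 XNOR 0 = 0
g4 = 1 XNOR 0 = 0
g5 = 1 AND 0 = 0
g6 = 0 XOR 0 = 0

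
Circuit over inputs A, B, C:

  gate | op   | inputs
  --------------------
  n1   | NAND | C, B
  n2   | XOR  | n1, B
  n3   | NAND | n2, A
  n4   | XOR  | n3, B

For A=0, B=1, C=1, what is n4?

n1 = 1 NAND 1 = 0
n2 = 0 XOR 1 = 1
n3 = 1 NAND 0 = 1
n4 = 1 XOR 1 = 0

0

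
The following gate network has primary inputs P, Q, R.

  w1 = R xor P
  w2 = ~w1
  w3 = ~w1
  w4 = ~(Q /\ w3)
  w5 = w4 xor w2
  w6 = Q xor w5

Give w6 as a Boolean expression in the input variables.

w1 = R xor P
w2 = ~w1 = ~(R xor P)
w3 = ~w1 = ~(R xor P)
w4 = ~(Q /\ w3) = ~(Q /\ ~(R xor P))
w5 = w4 xor w2 = (~(Q /\ ~(R xor P))) xor ~(R xor P)
w6 = Q xor w5 = Q xor ((~(Q /\ ~(R xor P))) xor ~(R xor P))

Q xor ((~(Q /\ ~(R xor P))) xor ~(R xor P))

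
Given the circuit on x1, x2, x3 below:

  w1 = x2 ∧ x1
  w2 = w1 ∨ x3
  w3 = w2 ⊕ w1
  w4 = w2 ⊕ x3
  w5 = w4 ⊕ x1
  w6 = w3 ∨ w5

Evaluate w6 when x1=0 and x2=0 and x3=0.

w1 = 0 ∧ 0 = 0
w2 = 0 ∨ 0 = 0
w3 = 0 ⊕ 0 = 0
w4 = 0 ⊕ 0 = 0
w5 = 0 ⊕ 0 = 0
w6 = 0 ∨ 0 = 0

0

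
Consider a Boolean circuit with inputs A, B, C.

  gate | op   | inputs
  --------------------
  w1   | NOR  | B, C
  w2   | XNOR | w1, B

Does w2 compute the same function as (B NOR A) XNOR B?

w1 = B NOR C
w2 = w1 XNOR B = (B NOR C) XNOR B
At A=0, B=0, C=1: circuit gives 1, formula gives 0.

No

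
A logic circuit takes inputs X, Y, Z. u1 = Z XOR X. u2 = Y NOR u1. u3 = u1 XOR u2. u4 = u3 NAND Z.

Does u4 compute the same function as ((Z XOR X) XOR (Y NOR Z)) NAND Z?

u1 = Z XOR X
u2 = Y NOR u1 = Y NOR (Z XOR X)
u3 = u1 XOR u2 = (Z XOR X) XOR (Y NOR (Z XOR X))
u4 = u3 NAND Z = ((Z XOR X) XOR (Y NOR (Z XOR X))) NAND Z
At X=1, Y=0, Z=1: circuit gives 0, formula gives 1.

No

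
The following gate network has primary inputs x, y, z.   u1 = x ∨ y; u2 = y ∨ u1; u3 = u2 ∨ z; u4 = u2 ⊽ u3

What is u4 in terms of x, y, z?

u1 = x ∨ y
u2 = y ∨ u1 = y ∨ (x ∨ y)
u3 = u2 ∨ z = (y ∨ (x ∨ y)) ∨ z
u4 = u2 ⊽ u3 = (y ∨ (x ∨ y)) ⊽ ((y ∨ (x ∨ y)) ∨ z)

(y ∨ (x ∨ y)) ⊽ ((y ∨ (x ∨ y)) ∨ z)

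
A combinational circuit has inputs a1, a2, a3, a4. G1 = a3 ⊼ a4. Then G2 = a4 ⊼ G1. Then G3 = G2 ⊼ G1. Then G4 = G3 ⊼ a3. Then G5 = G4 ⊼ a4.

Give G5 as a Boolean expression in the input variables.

G1 = a3 ⊼ a4
G2 = a4 ⊼ G1 = a4 ⊼ (a3 ⊼ a4)
G3 = G2 ⊼ G1 = (a4 ⊼ (a3 ⊼ a4)) ⊼ (a3 ⊼ a4)
G4 = G3 ⊼ a3 = ((a4 ⊼ (a3 ⊼ a4)) ⊼ (a3 ⊼ a4)) ⊼ a3
G5 = G4 ⊼ a4 = (((a4 ⊼ (a3 ⊼ a4)) ⊼ (a3 ⊼ a4)) ⊼ a3) ⊼ a4

(((a4 ⊼ (a3 ⊼ a4)) ⊼ (a3 ⊼ a4)) ⊼ a3) ⊼ a4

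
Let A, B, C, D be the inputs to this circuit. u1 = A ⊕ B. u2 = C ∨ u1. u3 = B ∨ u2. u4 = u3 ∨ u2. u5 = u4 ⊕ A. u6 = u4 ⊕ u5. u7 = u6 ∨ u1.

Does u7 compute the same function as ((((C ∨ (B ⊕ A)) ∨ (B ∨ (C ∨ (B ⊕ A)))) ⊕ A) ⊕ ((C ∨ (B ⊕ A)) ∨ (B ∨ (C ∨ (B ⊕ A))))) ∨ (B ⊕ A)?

Yes

u1 = A ⊕ B
u2 = C ∨ u1 = C ∨ (A ⊕ B)
u3 = B ∨ u2 = B ∨ (C ∨ (A ⊕ B))
u4 = u3 ∨ u2 = (B ∨ (C ∨ (A ⊕ B))) ∨ (C ∨ (A ⊕ B))
u5 = u4 ⊕ A = ((B ∨ (C ∨ (A ⊕ B))) ∨ (C ∨ (A ⊕ B))) ⊕ A
u6 = u4 ⊕ u5 = ((B ∨ (C ∨ (A ⊕ B))) ∨ (C ∨ (A ⊕ B))) ⊕ (((B ∨ (C ∨ (A ⊕ B))) ∨ (C ∨ (A ⊕ B))) ⊕ A)
u7 = u6 ∨ u1 = (((B ∨ (C ∨ (A ⊕ B))) ∨ (C ∨ (A ⊕ B))) ⊕ (((B ∨ (C ∨ (A ⊕ B))) ∨ (C ∨ (A ⊕ B))) ⊕ A)) ∨ (A ⊕ B)
At A=0, B=0, C=0, D=0: circuit gives 0, formula gives 0.
At A=0, B=1, C=0, D=0: circuit gives 1, formula gives 1.
Agrees on all 16 inputs.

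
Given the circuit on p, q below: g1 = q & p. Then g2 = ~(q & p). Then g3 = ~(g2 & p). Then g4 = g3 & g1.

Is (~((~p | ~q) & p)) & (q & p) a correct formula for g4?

g1 = q & p
g2 = ~(q & p)
g3 = ~(g2 & p) = ~((~(q & p)) & p)
g4 = g3 & g1 = (~((~(q & p)) & p)) & (q & p)
At p=0, q=0: circuit gives 0, formula gives 0.
At p=1, q=1: circuit gives 1, formula gives 1.
Agrees on all 4 inputs.

Yes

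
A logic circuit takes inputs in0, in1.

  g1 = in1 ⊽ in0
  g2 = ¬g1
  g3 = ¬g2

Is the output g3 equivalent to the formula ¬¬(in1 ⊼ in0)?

No

g1 = in1 ⊽ in0
g2 = ¬g1 = ¬(in1 ⊽ in0)
g3 = ¬g2 = ¬¬(in1 ⊽ in0)
At in0=0, in1=1: circuit gives 0, formula gives 1.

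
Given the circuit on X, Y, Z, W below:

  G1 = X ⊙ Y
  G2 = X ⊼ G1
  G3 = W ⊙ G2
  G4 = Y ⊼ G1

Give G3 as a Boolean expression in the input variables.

G1 = X ⊙ Y
G2 = X ⊼ G1 = X ⊼ (X ⊙ Y)
G3 = W ⊙ G2 = W ⊙ (X ⊼ (X ⊙ Y))

W ⊙ (X ⊼ (X ⊙ Y))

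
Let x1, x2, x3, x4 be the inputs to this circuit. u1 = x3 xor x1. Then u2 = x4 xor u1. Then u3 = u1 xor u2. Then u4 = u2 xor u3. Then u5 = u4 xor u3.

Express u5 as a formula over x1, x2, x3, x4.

((x4 xor (x3 xor x1)) xor ((x3 xor x1) xor (x4 xor (x3 xor x1)))) xor ((x3 xor x1) xor (x4 xor (x3 xor x1)))

u1 = x3 xor x1
u2 = x4 xor u1 = x4 xor (x3 xor x1)
u3 = u1 xor u2 = (x3 xor x1) xor (x4 xor (x3 xor x1))
u4 = u2 xor u3 = (x4 xor (x3 xor x1)) xor ((x3 xor x1) xor (x4 xor (x3 xor x1)))
u5 = u4 xor u3 = ((x4 xor (x3 xor x1)) xor ((x3 xor x1) xor (x4 xor (x3 xor x1)))) xor ((x3 xor x1) xor (x4 xor (x3 xor x1)))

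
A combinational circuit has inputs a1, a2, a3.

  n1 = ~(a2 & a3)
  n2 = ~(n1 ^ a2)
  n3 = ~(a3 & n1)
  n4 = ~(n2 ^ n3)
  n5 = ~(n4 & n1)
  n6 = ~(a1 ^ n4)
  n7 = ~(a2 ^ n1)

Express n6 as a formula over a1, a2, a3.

n1 = ~(a2 & a3)
n2 = ~(n1 ^ a2) = ~((~(a2 & a3)) ^ a2)
n3 = ~(a3 & n1) = ~(a3 & (~(a2 & a3)))
n4 = ~(n2 ^ n3) = ~((~((~(a2 & a3)) ^ a2)) ^ (~(a3 & (~(a2 & a3)))))
n6 = ~(a1 ^ n4) = ~(a1 ^ (~((~((~(a2 & a3)) ^ a2)) ^ (~(a3 & (~(a2 & a3)))))))

~(a1 ^ (~((~((~(a2 & a3)) ^ a2)) ^ (~(a3 & (~(a2 & a3)))))))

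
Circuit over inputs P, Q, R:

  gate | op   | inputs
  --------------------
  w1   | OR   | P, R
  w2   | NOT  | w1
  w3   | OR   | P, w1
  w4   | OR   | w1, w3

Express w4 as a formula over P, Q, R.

w1 = P OR R
w3 = P OR w1 = P OR (P OR R)
w4 = w1 OR w3 = (P OR R) OR (P OR (P OR R))

(P OR R) OR (P OR (P OR R))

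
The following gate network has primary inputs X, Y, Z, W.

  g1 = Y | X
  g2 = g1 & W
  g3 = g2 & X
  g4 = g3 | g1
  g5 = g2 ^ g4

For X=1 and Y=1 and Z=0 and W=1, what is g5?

g1 = 1 | 1 = 1
g2 = 1 & 1 = 1
g3 = 1 & 1 = 1
g4 = 1 | 1 = 1
g5 = 1 ^ 1 = 0

0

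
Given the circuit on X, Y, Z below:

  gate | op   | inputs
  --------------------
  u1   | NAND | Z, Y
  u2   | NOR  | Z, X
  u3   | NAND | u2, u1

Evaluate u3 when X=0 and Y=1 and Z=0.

0

u1 = 0 NAND 1 = 1
u2 = 0 NOR 0 = 1
u3 = 1 NAND 1 = 0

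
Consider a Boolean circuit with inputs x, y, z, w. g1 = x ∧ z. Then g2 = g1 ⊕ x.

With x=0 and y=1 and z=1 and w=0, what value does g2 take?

g1 = 0 ∧ 1 = 0
g2 = 0 ⊕ 0 = 0

0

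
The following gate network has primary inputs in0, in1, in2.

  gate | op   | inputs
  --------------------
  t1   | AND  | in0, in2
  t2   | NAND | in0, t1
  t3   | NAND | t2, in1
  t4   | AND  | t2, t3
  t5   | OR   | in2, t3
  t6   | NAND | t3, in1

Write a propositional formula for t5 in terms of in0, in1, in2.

t1 = in0 AND in2
t2 = in0 NAND t1 = in0 NAND (in0 AND in2)
t3 = t2 NAND in1 = (in0 NAND (in0 AND in2)) NAND in1
t5 = in2 OR t3 = in2 OR ((in0 NAND (in0 AND in2)) NAND in1)

in2 OR ((in0 NAND (in0 AND in2)) NAND in1)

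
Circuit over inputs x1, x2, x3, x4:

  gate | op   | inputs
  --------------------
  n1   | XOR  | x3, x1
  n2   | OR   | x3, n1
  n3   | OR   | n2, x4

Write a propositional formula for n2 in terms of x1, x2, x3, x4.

n1 = x3 XOR x1
n2 = x3 OR n1 = x3 OR (x3 XOR x1)

x3 OR (x3 XOR x1)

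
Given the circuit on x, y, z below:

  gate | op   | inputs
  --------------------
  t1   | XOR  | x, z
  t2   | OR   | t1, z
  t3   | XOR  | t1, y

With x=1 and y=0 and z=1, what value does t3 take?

0

t1 = 1 XOR 1 = 0
t3 = 0 XOR 0 = 0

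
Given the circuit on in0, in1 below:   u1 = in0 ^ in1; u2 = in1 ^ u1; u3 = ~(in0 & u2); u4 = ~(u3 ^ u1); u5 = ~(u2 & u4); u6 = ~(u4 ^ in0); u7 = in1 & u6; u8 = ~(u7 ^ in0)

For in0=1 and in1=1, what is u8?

1

u1 = 1 ^ 1 = 0
u2 = 1 ^ 0 = 1
u3 = ~(1 & 1) = 0
u4 = ~(0 ^ 0) = 1
u6 = ~(1 ^ 1) = 1
u7 = 1 & 1 = 1
u8 = ~(1 ^ 1) = 1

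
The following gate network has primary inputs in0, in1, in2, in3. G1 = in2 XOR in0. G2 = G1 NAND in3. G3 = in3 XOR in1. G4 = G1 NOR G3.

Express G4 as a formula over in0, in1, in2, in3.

(in2 XOR in0) NOR (in3 XOR in1)

G1 = in2 XOR in0
G3 = in3 XOR in1
G4 = G1 NOR G3 = (in2 XOR in0) NOR (in3 XOR in1)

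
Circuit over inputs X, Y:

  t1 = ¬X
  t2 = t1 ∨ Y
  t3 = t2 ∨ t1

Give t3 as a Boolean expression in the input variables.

t1 = ¬X
t2 = t1 ∨ Y = ¬X ∨ Y
t3 = t2 ∨ t1 = (¬X ∨ Y) ∨ ¬X

(¬X ∨ Y) ∨ ¬X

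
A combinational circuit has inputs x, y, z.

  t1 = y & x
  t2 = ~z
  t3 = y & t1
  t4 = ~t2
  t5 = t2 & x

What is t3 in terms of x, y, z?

t1 = y & x
t3 = y & t1 = y & (y & x)

y & (y & x)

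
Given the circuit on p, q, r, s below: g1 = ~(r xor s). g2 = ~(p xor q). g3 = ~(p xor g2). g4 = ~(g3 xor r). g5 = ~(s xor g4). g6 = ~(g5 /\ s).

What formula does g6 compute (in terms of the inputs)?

~((~(s xor (~((~(p xor (~(p xor q)))) xor r)))) /\ s)

g2 = ~(p xor q)
g3 = ~(p xor g2) = ~(p xor (~(p xor q)))
g4 = ~(g3 xor r) = ~((~(p xor (~(p xor q)))) xor r)
g5 = ~(s xor g4) = ~(s xor (~((~(p xor (~(p xor q)))) xor r)))
g6 = ~(g5 /\ s) = ~((~(s xor (~((~(p xor (~(p xor q)))) xor r)))) /\ s)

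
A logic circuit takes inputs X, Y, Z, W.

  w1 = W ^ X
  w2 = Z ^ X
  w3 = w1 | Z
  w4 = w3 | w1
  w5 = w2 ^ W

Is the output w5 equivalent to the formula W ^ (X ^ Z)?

w2 = Z ^ X
w5 = w2 ^ W = (Z ^ X) ^ W
At X=0, Y=0, Z=0, W=0: circuit gives 0, formula gives 0.
At X=0, Y=0, Z=0, W=1: circuit gives 1, formula gives 1.
Agrees on all 16 inputs.

Yes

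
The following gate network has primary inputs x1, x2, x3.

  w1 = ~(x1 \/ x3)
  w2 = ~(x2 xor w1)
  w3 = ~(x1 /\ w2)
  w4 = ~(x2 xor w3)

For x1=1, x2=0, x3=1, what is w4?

w1 = ~(1 \/ 1) = 0
w2 = ~(0 xor 0) = 1
w3 = ~(1 /\ 1) = 0
w4 = ~(0 xor 0) = 1

1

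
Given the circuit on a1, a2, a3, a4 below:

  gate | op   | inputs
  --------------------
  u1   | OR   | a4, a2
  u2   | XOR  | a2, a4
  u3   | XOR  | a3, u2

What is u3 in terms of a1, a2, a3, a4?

u2 = a2 XOR a4
u3 = a3 XOR u2 = a3 XOR (a2 XOR a4)

a3 XOR (a2 XOR a4)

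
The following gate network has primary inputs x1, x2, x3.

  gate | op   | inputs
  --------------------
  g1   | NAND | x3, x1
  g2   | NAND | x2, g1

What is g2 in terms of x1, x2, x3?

x2 NAND (x3 NAND x1)

g1 = x3 NAND x1
g2 = x2 NAND g1 = x2 NAND (x3 NAND x1)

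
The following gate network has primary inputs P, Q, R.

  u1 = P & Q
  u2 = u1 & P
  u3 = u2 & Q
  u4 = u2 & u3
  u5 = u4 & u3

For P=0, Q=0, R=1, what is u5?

u1 = 0 & 0 = 0
u2 = 0 & 0 = 0
u3 = 0 & 0 = 0
u4 = 0 & 0 = 0
u5 = 0 & 0 = 0

0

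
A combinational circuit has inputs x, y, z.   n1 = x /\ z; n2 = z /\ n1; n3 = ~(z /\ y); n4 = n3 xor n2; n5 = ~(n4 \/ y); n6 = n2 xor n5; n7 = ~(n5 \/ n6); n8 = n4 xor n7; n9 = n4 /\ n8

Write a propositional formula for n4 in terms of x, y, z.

n1 = x /\ z
n2 = z /\ n1 = z /\ (x /\ z)
n3 = ~(z /\ y)
n4 = n3 xor n2 = (~(z /\ y)) xor (z /\ (x /\ z))

(~(z /\ y)) xor (z /\ (x /\ z))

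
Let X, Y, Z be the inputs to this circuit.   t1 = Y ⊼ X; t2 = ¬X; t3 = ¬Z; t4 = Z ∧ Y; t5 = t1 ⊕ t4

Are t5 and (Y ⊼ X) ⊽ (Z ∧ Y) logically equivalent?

No

t1 = Y ⊼ X
t4 = Z ∧ Y
t5 = t1 ⊕ t4 = (Y ⊼ X) ⊕ (Z ∧ Y)
At X=0, Y=0, Z=0: circuit gives 1, formula gives 0.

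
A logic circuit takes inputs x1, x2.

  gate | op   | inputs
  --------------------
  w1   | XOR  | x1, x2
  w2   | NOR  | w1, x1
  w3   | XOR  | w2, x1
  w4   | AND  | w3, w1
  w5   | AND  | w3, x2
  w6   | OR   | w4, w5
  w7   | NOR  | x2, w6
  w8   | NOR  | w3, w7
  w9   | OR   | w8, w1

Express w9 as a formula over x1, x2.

((((x1 XOR x2) NOR x1) XOR x1) NOR (x2 NOR (((((x1 XOR x2) NOR x1) XOR x1) AND (x1 XOR x2)) OR ((((x1 XOR x2) NOR x1) XOR x1) AND x2)))) OR (x1 XOR x2)

w1 = x1 XOR x2
w2 = w1 NOR x1 = (x1 XOR x2) NOR x1
w3 = w2 XOR x1 = ((x1 XOR x2) NOR x1) XOR x1
w4 = w3 AND w1 = (((x1 XOR x2) NOR x1) XOR x1) AND (x1 XOR x2)
w5 = w3 AND x2 = (((x1 XOR x2) NOR x1) XOR x1) AND x2
w6 = w4 OR w5 = ((((x1 XOR x2) NOR x1) XOR x1) AND (x1 XOR x2)) OR ((((x1 XOR x2) NOR x1) XOR x1) AND x2)
w7 = x2 NOR w6 = x2 NOR (((((x1 XOR x2) NOR x1) XOR x1) AND (x1 XOR x2)) OR ((((x1 XOR x2) NOR x1) XOR x1) AND x2))
w8 = w3 NOR w7 = (((x1 XOR x2) NOR x1) XOR x1) NOR (x2 NOR (((((x1 XOR x2) NOR x1) XOR x1) AND (x1 XOR x2)) OR ((((x1 XOR x2) NOR x1) XOR x1) AND x2)))
w9 = w8 OR w1 = ((((x1 XOR x2) NOR x1) XOR x1) NOR (x2 NOR (((((x1 XOR x2) NOR x1) XOR x1) AND (x1 XOR x2)) OR ((((x1 XOR x2) NOR x1) XOR x1) AND x2)))) OR (x1 XOR x2)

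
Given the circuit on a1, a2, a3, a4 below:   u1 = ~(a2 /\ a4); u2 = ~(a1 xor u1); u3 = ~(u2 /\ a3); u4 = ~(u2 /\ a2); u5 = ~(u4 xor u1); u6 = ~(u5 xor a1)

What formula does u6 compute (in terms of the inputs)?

~((~((~((~(a1 xor (~(a2 /\ a4)))) /\ a2)) xor (~(a2 /\ a4)))) xor a1)

u1 = ~(a2 /\ a4)
u2 = ~(a1 xor u1) = ~(a1 xor (~(a2 /\ a4)))
u4 = ~(u2 /\ a2) = ~((~(a1 xor (~(a2 /\ a4)))) /\ a2)
u5 = ~(u4 xor u1) = ~((~((~(a1 xor (~(a2 /\ a4)))) /\ a2)) xor (~(a2 /\ a4)))
u6 = ~(u5 xor a1) = ~((~((~((~(a1 xor (~(a2 /\ a4)))) /\ a2)) xor (~(a2 /\ a4)))) xor a1)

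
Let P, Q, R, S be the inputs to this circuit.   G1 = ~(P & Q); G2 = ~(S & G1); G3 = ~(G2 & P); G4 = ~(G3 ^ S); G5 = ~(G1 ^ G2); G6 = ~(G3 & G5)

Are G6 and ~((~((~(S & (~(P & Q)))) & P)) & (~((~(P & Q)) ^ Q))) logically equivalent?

G1 = ~(P & Q)
G2 = ~(S & G1) = ~(S & (~(P & Q)))
G3 = ~(G2 & P) = ~((~(S & (~(P & Q)))) & P)
G5 = ~(G1 ^ G2) = ~((~(P & Q)) ^ (~(S & (~(P & Q)))))
G6 = ~(G3 & G5) = ~((~((~(S & (~(P & Q)))) & P)) & (~((~(P & Q)) ^ (~(S & (~(P & Q)))))))
At P=0, Q=0, R=0, S=0: circuit gives 0, formula gives 1.

No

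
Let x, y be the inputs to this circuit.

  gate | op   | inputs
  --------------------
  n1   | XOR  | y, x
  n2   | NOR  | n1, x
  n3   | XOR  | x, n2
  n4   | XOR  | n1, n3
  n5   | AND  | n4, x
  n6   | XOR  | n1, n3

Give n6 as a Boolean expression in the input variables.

(y XOR x) XOR (x XOR ((y XOR x) NOR x))

n1 = y XOR x
n2 = n1 NOR x = (y XOR x) NOR x
n3 = x XOR n2 = x XOR ((y XOR x) NOR x)
n6 = n1 XOR n3 = (y XOR x) XOR (x XOR ((y XOR x) NOR x))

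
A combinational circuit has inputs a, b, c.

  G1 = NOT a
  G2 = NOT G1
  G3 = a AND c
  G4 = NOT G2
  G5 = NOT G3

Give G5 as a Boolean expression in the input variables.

NOT (a AND c)

G3 = a AND c
G5 = NOT G3 = NOT (a AND c)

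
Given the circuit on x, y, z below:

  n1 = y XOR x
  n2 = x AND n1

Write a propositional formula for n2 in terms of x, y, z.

x AND (y XOR x)

n1 = y XOR x
n2 = x AND n1 = x AND (y XOR x)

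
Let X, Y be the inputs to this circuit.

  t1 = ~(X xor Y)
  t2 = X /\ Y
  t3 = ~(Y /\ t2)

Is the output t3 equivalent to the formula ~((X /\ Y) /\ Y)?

t2 = X /\ Y
t3 = ~(Y /\ t2) = ~(Y /\ (X /\ Y))
At X=1, Y=1: circuit gives 0, formula gives 0.
At X=0, Y=0: circuit gives 1, formula gives 1.
Agrees on all 4 inputs.

Yes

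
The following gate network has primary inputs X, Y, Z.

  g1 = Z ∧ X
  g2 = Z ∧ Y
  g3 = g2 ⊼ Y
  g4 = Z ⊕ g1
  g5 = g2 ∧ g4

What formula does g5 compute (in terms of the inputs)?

(Z ∧ Y) ∧ (Z ⊕ (Z ∧ X))

g1 = Z ∧ X
g2 = Z ∧ Y
g4 = Z ⊕ g1 = Z ⊕ (Z ∧ X)
g5 = g2 ∧ g4 = (Z ∧ Y) ∧ (Z ⊕ (Z ∧ X))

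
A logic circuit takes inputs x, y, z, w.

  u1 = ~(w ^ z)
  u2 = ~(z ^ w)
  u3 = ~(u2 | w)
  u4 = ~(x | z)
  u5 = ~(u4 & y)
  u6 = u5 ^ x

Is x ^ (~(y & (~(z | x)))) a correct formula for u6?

u4 = ~(x | z)
u5 = ~(u4 & y) = ~((~(x | z)) & y)
u6 = u5 ^ x = (~((~(x | z)) & y)) ^ x
At x=0, y=1, z=0, w=0: circuit gives 0, formula gives 0.
At x=0, y=0, z=0, w=0: circuit gives 1, formula gives 1.
Agrees on all 16 inputs.

Yes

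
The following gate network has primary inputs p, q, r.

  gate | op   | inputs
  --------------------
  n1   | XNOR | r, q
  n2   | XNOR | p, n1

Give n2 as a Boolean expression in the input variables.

p XNOR (r XNOR q)

n1 = r XNOR q
n2 = p XNOR n1 = p XNOR (r XNOR q)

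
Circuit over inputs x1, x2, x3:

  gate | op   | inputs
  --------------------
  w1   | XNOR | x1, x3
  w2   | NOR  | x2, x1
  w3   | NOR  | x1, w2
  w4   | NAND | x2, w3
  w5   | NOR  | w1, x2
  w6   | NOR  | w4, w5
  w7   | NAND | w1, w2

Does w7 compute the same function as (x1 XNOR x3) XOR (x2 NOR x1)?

w1 = x1 XNOR x3
w2 = x2 NOR x1
w7 = w1 NAND w2 = (x1 XNOR x3) NAND (x2 NOR x1)
At x1=0, x2=1, x3=1: circuit gives 1, formula gives 0.

No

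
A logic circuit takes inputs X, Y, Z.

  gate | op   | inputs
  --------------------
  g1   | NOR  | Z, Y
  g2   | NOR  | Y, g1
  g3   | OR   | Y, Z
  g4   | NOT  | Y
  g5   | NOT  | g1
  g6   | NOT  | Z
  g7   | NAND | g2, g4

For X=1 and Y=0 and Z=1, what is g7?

0

g1 = 1 NOR 0 = 0
g2 = 0 NOR 0 = 1
g4 = NOT 0 = 1
g7 = 1 NAND 1 = 0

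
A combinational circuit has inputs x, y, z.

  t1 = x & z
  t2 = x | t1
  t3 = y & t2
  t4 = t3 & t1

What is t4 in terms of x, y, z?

t1 = x & z
t2 = x | t1 = x | (x & z)
t3 = y & t2 = y & (x | (x & z))
t4 = t3 & t1 = (y & (x | (x & z))) & (x & z)

(y & (x | (x & z))) & (x & z)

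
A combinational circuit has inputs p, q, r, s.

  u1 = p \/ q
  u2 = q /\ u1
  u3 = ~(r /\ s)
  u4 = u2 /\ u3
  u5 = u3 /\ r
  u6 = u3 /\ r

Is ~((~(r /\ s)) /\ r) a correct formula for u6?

No

u3 = ~(r /\ s)
u6 = u3 /\ r = (~(r /\ s)) /\ r
At p=0, q=0, r=0, s=0: circuit gives 0, formula gives 1.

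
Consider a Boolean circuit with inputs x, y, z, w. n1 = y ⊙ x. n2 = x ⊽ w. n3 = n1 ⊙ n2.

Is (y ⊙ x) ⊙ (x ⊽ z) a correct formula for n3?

No

n1 = y ⊙ x
n2 = x ⊽ w
n3 = n1 ⊙ n2 = (y ⊙ x) ⊙ (x ⊽ w)
At x=0, y=0, z=0, w=1: circuit gives 0, formula gives 1.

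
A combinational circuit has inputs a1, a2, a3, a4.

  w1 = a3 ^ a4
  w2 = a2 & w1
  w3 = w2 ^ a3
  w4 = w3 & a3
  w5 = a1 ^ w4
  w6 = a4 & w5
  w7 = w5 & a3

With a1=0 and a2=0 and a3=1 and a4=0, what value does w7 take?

1

w1 = 1 ^ 0 = 1
w2 = 0 & 1 = 0
w3 = 0 ^ 1 = 1
w4 = 1 & 1 = 1
w5 = 0 ^ 1 = 1
w7 = 1 & 1 = 1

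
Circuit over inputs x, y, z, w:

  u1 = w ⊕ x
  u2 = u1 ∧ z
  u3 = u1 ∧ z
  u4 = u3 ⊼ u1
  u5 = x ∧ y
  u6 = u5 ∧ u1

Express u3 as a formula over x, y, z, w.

u1 = w ⊕ x
u3 = u1 ∧ z = (w ⊕ x) ∧ z

(w ⊕ x) ∧ z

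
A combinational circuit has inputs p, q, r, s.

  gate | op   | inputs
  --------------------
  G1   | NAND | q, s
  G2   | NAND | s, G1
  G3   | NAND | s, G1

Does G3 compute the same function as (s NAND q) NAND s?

G1 = q NAND s
G3 = s NAND G1 = s NAND (q NAND s)
At p=0, q=0, r=0, s=1: circuit gives 0, formula gives 0.
At p=0, q=0, r=0, s=0: circuit gives 1, formula gives 1.
Agrees on all 16 inputs.

Yes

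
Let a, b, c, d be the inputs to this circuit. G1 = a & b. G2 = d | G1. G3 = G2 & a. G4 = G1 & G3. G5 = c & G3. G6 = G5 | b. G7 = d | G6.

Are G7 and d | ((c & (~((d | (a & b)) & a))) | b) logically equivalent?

G1 = a & b
G2 = d | G1 = d | (a & b)
G3 = G2 & a = (d | (a & b)) & a
G5 = c & G3 = c & ((d | (a & b)) & a)
G6 = G5 | b = (c & ((d | (a & b)) & a)) | b
G7 = d | G6 = d | ((c & ((d | (a & b)) & a)) | b)
At a=0, b=0, c=1, d=0: circuit gives 0, formula gives 1.

No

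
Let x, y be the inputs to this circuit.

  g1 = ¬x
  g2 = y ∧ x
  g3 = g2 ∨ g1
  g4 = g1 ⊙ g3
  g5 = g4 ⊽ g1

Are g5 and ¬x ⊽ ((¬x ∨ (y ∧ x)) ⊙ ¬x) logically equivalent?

Yes

g1 = ¬x
g2 = y ∧ x
g3 = g2 ∨ g1 = (y ∧ x) ∨ ¬x
g4 = g1 ⊙ g3 = ¬x ⊙ ((y ∧ x) ∨ ¬x)
g5 = g4 ⊽ g1 = (¬x ⊙ ((y ∧ x) ∨ ¬x)) ⊽ ¬x
At x=0, y=0: circuit gives 0, formula gives 0.
At x=1, y=1: circuit gives 1, formula gives 1.
Agrees on all 4 inputs.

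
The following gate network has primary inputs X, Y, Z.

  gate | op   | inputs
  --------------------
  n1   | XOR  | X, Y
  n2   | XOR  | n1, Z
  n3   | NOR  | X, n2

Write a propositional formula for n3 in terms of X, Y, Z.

X NOR ((X XOR Y) XOR Z)

n1 = X XOR Y
n2 = n1 XOR Z = (X XOR Y) XOR Z
n3 = X NOR n2 = X NOR ((X XOR Y) XOR Z)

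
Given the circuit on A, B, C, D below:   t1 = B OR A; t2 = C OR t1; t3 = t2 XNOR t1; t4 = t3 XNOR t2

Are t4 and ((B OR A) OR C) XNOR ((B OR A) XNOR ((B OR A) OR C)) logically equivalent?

t1 = B OR A
t2 = C OR t1 = C OR (B OR A)
t3 = t2 XNOR t1 = (C OR (B OR A)) XNOR (B OR A)
t4 = t3 XNOR t2 = ((C OR (B OR A)) XNOR (B OR A)) XNOR (C OR (B OR A))
At A=0, B=0, C=0, D=0: circuit gives 0, formula gives 0.
At A=0, B=1, C=0, D=0: circuit gives 1, formula gives 1.
Agrees on all 16 inputs.

Yes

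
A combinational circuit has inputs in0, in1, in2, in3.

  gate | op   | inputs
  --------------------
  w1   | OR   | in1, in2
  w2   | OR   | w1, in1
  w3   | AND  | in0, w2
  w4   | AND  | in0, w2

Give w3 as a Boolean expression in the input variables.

w1 = in1 OR in2
w2 = w1 OR in1 = (in1 OR in2) OR in1
w3 = in0 AND w2 = in0 AND ((in1 OR in2) OR in1)

in0 AND ((in1 OR in2) OR in1)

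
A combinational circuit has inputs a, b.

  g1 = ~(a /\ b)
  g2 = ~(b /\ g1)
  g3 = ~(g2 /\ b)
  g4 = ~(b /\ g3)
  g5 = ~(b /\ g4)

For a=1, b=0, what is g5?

1

g1 = ~(1 /\ 0) = 1
g2 = ~(0 /\ 1) = 1
g3 = ~(1 /\ 0) = 1
g4 = ~(0 /\ 1) = 1
g5 = ~(0 /\ 1) = 1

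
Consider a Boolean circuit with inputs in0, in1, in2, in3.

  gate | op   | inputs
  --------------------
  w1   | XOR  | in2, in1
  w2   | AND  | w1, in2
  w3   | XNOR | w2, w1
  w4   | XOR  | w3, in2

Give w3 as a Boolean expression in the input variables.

((in2 XOR in1) AND in2) XNOR (in2 XOR in1)

w1 = in2 XOR in1
w2 = w1 AND in2 = (in2 XOR in1) AND in2
w3 = w2 XNOR w1 = ((in2 XOR in1) AND in2) XNOR (in2 XOR in1)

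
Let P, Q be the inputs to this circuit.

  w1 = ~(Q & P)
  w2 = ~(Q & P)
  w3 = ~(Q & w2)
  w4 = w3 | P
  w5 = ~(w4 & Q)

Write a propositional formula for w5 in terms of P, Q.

w2 = ~(Q & P)
w3 = ~(Q & w2) = ~(Q & (~(Q & P)))
w4 = w3 | P = (~(Q & (~(Q & P)))) | P
w5 = ~(w4 & Q) = ~(((~(Q & (~(Q & P)))) | P) & Q)

~(((~(Q & (~(Q & P)))) | P) & Q)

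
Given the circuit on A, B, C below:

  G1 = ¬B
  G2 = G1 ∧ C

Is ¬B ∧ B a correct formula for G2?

G1 = ¬B
G2 = G1 ∧ C = ¬B ∧ C
At A=0, B=0, C=1: circuit gives 1, formula gives 0.

No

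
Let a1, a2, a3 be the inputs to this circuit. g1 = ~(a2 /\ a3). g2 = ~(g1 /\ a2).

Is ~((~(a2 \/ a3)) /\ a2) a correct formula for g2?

g1 = ~(a2 /\ a3)
g2 = ~(g1 /\ a2) = ~((~(a2 /\ a3)) /\ a2)
At a1=0, a2=1, a3=0: circuit gives 0, formula gives 1.

No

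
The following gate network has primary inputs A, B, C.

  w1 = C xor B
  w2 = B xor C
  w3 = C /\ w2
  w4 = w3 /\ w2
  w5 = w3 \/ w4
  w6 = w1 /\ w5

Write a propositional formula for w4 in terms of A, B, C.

(C /\ (B xor C)) /\ (B xor C)

w2 = B xor C
w3 = C /\ w2 = C /\ (B xor C)
w4 = w3 /\ w2 = (C /\ (B xor C)) /\ (B xor C)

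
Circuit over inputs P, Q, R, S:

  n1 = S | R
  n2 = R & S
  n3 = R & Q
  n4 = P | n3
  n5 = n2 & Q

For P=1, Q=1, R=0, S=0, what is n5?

0

n2 = 0 & 0 = 0
n5 = 0 & 1 = 0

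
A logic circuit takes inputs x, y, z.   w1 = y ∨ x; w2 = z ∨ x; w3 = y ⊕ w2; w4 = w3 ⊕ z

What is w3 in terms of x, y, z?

y ⊕ (z ∨ x)

w2 = z ∨ x
w3 = y ⊕ w2 = y ⊕ (z ∨ x)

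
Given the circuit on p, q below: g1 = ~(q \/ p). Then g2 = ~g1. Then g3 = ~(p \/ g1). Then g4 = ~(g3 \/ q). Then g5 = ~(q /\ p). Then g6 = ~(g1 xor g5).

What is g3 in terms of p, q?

~(p \/ (~(q \/ p)))

g1 = ~(q \/ p)
g3 = ~(p \/ g1) = ~(p \/ (~(q \/ p)))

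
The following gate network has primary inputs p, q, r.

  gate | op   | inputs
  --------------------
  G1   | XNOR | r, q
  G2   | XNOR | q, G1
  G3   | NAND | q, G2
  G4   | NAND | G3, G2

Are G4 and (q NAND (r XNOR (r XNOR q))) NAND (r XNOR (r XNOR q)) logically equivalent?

No

G1 = r XNOR q
G2 = q XNOR G1 = q XNOR (r XNOR q)
G3 = q NAND G2 = q NAND (q XNOR (r XNOR q))
G4 = G3 NAND G2 = (q NAND (q XNOR (r XNOR q))) NAND (q XNOR (r XNOR q))
At p=0, q=0, r=1: circuit gives 0, formula gives 1.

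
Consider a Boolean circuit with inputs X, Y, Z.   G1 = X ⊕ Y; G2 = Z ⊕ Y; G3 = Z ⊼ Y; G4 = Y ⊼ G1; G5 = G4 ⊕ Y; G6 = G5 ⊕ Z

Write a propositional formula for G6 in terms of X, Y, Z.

((Y ⊼ (X ⊕ Y)) ⊕ Y) ⊕ Z

G1 = X ⊕ Y
G4 = Y ⊼ G1 = Y ⊼ (X ⊕ Y)
G5 = G4 ⊕ Y = (Y ⊼ (X ⊕ Y)) ⊕ Y
G6 = G5 ⊕ Z = ((Y ⊼ (X ⊕ Y)) ⊕ Y) ⊕ Z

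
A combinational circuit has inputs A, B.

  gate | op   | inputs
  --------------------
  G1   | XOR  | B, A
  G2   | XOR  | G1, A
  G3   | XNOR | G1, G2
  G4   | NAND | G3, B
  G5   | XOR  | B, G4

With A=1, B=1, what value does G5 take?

0

G1 = 1 XOR 1 = 0
G2 = 0 XOR 1 = 1
G3 = 0 XNOR 1 = 0
G4 = 0 NAND 1 = 1
G5 = 1 XOR 1 = 0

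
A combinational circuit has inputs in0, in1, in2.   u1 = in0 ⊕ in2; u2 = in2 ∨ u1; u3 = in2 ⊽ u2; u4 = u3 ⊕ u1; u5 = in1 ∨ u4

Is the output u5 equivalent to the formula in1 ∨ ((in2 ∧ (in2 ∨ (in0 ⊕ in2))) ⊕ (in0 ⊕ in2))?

No

u1 = in0 ⊕ in2
u2 = in2 ∨ u1 = in2 ∨ (in0 ⊕ in2)
u3 = in2 ⊽ u2 = in2 ⊽ (in2 ∨ (in0 ⊕ in2))
u4 = u3 ⊕ u1 = (in2 ⊽ (in2 ∨ (in0 ⊕ in2))) ⊕ (in0 ⊕ in2)
u5 = in1 ∨ u4 = in1 ∨ ((in2 ⊽ (in2 ∨ (in0 ⊕ in2))) ⊕ (in0 ⊕ in2))
At in0=0, in1=0, in2=0: circuit gives 1, formula gives 0.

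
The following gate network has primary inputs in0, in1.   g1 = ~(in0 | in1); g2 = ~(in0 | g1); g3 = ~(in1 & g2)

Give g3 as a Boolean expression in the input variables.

g1 = ~(in0 | in1)
g2 = ~(in0 | g1) = ~(in0 | (~(in0 | in1)))
g3 = ~(in1 & g2) = ~(in1 & (~(in0 | (~(in0 | in1)))))

~(in1 & (~(in0 | (~(in0 | in1)))))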